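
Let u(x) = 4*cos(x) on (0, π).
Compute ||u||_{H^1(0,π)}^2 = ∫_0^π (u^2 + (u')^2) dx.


||u||_{H^1(0,π)}^2 = 16*π

u'(x) = -4*sin(x).
Expand u² and (u')² and integrate term by term on (0, π), using: for integers n ≥ 1, ∫_0^π sin²(nx) dx = ∫_0^π cos²(nx) dx = π/2; for n ≠ n', ∫_0^π sin(nx)sin(n'x) dx = ∫_0^π cos(nx)cos(n'x) dx = 0; and by product-to-sum, ∫_0^π sin(nx)cos(n'x) dx = ½∫_0^π [sin((n+n')x) + sin((n−n')x)] dx, which is 0 when n+n' is even and 2n/(n²−n'²) when n+n' is odd (it need not vanish on (0, π)).
  u² squared terms: (4)²·∫cos(x)² dx = 16·π/2 = 8*π.
  So ∫_0^π u² dx = 8*π.
  (u')² squared terms: (-4)²·∫sin(x)² dx = 16·π/2 = 8*π.
  So ∫_0^π (u')² dx = 8*π.
||u||_{H^1}^2 = (8*π) + (8*π) = 16*π.


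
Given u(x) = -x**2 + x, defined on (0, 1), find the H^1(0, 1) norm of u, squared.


||u||_{H^1}^2 = 11/30

The H^1 norm (squared) on an interval (0, L) is
  ||u||_{H^1}^2 = ∫_0^L u(x)^2 dx + ∫_0^L u'(x)^2 dx.
Compute u'(x) = 1 - 2*x.
Then u(x)^2 = x**4 - 2*x**3 + x**2 and u'(x)^2 = 4*x**2 - 4*x + 1.
Integrate each monomial from 0 to 1 using ∫_0^1 c·x^n dx = c·1^(n+1)/(n+1):
  ∫_0^1 u(x)^2 dx = ∫_0^1 (x^4 - 2*x^3 + x^2) dx. Term by term:
    ∫_0^1 x^4 dx = 1/5;  ∫_0^1 -2*x^3 dx = -1/2;  ∫_0^1 x^2 dx = 1/3.
  Sum: 1/5 − 1/2 + 1/3 = 1/30.
  ∫_0^1 u'(x)^2 dx = ∫_0^1 (4*x^2 - 4*x + 1) dx. Term by term:
    ∫_0^1 4*x^2 dx = 4/3;  ∫_0^1 -4*x dx = -2;  ∫_0^1 1 dx = 1.
  Sum: 4/3 − 2 + 1 = 1/3.
Adding: ||u||_{H^1}^2 = 1/30 + 1/3 = 11/30.


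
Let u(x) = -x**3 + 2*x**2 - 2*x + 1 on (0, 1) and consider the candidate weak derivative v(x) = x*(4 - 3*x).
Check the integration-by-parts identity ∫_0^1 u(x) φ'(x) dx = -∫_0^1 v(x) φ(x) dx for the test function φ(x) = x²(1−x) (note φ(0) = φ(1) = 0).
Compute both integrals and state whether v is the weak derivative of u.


LHS = 1/15, RHS = -1/10. No, v is not the weak derivative of u.

u(x) = -x**3 + 2*x**2 - 2*x + 1, classical derivative u'(x) = -3*x**2 + 4*x - 2.
φ(x) = x²(1−x), so φ'(x) = x*(2 - 3*x).
Note φ(0) = φ(1) = 0, so the boundary term u·φ vanishes.
LHS = ∫_0^1 u(x) φ'(x) dx = ∫_0^1 (3*x^5 - 8*x^4 + 10*x^3 - 7*x^2 + 2*x) dx. Term by term:
  ∫_0^1 3*x^5 dx = 1/2;  ∫_0^1 -8*x^4 dx = -8/5;  ∫_0^1 10*x^3 dx = 5/2;
  ∫_0^1 -7*x^2 dx = -7/3;  ∫_0^1 2*x dx = 1.
Sum: 1/2 − 8/5 + 5/2 − 7/3 + 1 = 1/15.
So LHS = 1/15.
∫_0^1 v(x) φ(x) dx = ∫_0^1 (3*x^5 - 7*x^4 + 4*x^3) dx. Term by term:
  ∫_0^1 3*x^5 dx = 1/2;  ∫_0^1 -7*x^4 dx = -7/5;  ∫_0^1 4*x^3 dx = 1.
Sum: 1/2 − 7/5 + 1 = 1/10.
So RHS = -∫_0^1 v(x) φ(x) dx = -1/10.
LHS − RHS = 1/6 ≠ 0, so the identity fails.
(For a valid weak derivative the identity must hold for EVERY test function, in particular this one. The failure shows v is NOT the weak derivative of u.)
Correct weak derivative would be u'(x) = -3*x**2 + 4*x - 2.


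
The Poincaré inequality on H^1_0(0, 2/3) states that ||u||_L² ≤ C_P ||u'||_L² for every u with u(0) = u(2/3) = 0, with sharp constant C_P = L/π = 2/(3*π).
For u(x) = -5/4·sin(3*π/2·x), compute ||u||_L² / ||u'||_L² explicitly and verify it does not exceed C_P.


||u||_L² / ||u'||_L² = 2/(3*π) = C_P.

u(x) = -5/4·sin(3*π/2·x), so u'(x) = -15*π*cos(3*π*x/2)/8.
Writing u(x) = A·sin(kπx/L) with A = -5/4 and k = 1, use ∫_0^L sin²(kπx/L) dx = L/2 and ∫_0^L cos²(kπx/L) dx = L/2.
u² = 25/16·sin²(3*π/2·x) and (u')² = 225*π^2/64·cos²(3*π/2·x), and each of sin², cos² integrates to L/2 = 1/3 over (0, 2/3).
∫_0^2/3 u² dx = 25/48, so ||u||_L² = 5*sqrt(3)/12.
∫_0^2/3 (u')² dx = 75*π^2/64, so ||u'||_L² = 5*sqrt(3)*π/8.
Ratio ||u||_L² / ||u'||_L² = 2/(3*π).
Sharp Poincaré constant on H^1_0(0, 2/3) is C_P = L/π = 2/(3*π), achieved by sin(3*π/2·x).
This is the k = 1 eigenfunction (up to amplitude), so the ratio equals the sharp Poincaré constant exactly.


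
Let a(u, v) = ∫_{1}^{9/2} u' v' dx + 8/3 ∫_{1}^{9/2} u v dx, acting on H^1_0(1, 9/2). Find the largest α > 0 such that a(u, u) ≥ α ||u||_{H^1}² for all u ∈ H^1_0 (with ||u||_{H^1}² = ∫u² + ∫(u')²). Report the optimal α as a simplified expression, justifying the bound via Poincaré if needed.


α = 1

Coercivity of a(·,·) on H^1_0(1, 9/2) means a(u, u) ≥ α ||u||_{H^1}² for every u ∈ H^1_0.
The interval has length L = 7/2, and Poincaré/coercivity depend only on L. Here a(u, u) = ∫(u')² + (8/3)·∫u².
Here c = 8/3 ≥ 1, so a(u,u) = ∫(u')² + c∫u² ≥ ∫(u')² + ∫u² = ||u||_{H^1}², i.e. α = 1 works. No larger α is possible: a(u,u) ≥ α||u||_{H^1}² means (1−α)∫(u')² ≥ (α−c)∫u², and for the modes u_n = sin(nπ(x−x₀)/L) (x₀ the left endpoint) one has ∫u_n²/∫(u_n')² = (L/(nπ))² → 0, so a(u_n,u_n)/||u_n||_{H^1}² → 1. Hence the optimal constant is α = 1.
Therefore α = 1.


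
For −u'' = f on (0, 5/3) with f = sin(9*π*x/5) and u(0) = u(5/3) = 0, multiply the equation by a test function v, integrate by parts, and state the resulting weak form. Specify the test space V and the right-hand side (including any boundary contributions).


V = H^1_0(0, 5/3) (so v(0) = v(5/3) = 0); weak form: ∫_0^5/3 u'v' dx = ∫_0^5/3 (sin(9*π*x/5)) v dx for all v ∈ V.

Multiply both sides by a test function v and integrate from 0 to 5/3:
  ∫_0^5/3 −u''(x) v(x) dx = ∫_0^5/3 f(x) v(x) dx.
Integrate the LHS by parts once:
  ∫_0^5/3 −u'' v dx = −[u'(x) v(x)]_0^5/3 + ∫_0^5/3 u'(x) v'(x) dx.
Thus ∫_0^5/3 u'(x) v'(x) dx = ∫_0^5/3 f(x) v(x) dx + [u'(x) v(x)]_0^5/3.
Choose V so that boundary terms are either known or forced to vanish.
u is Dirichlet: u(0) = u(5/3) = 0. Let V = H^1_0(0, 5/3); then v(0) = v(5/3) = 0, and [u' v]_0^5/3 = 0.
Weak formulation: find u (satisfying any essential BC) such that ∫_0^5/3 u'(x) v'(x) dx = ∫_0^5/3 f v dx for all v ∈ V.
Substituting f(x) = sin(9*π*x/5), the right-hand side is ∫_0^5/3 (sin(9*π*x/5)) v dx.


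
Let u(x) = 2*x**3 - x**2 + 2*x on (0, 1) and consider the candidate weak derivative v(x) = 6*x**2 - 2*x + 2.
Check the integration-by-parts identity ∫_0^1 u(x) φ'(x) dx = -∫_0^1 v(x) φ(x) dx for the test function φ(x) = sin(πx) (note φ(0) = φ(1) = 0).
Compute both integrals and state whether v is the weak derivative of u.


LHS = -8/π + 24/π^3, RHS = -8/π + 24/π^3. Yes, v = u' weakly.

u(x) = 2*x**3 - x**2 + 2*x, classical derivative u'(x) = 6*x**2 - 2*x + 2.
φ(x) = sin(πx), so φ'(x) = π*cos(π*x).
Note φ(0) = φ(1) = 0, so the boundary term u·φ vanishes.
LHS = ∫_0^1 u(x) φ'(x) dx = ∫_0^1 (2*π*x^3*cos(π*x) - π*x^2*cos(π*x) + 2*π*x*cos(π*x)) dx. Term by term:
  ∫_0^1 -π*x^2*cos(π*x) dx = 2/π;  ∫_0^1 2*π*x*cos(π*x) dx = -4/π;  ∫_0^1 2*π*x^3*cos(π*x) dx = -6/π + 24/π^3.
Sum: 2/π − 4/π + -6/π + 24/π^3 = -8/π + 24/π^3.
So LHS = -8/π + 24/π^3.
∫_0^1 v(x) φ(x) dx = ∫_0^1 (6*x^2*sin(π*x) - 2*x*sin(π*x) + 2*sin(π*x)) dx. Term by term:
  ∫_0^1 2*sin(π*x) dx = 4/π;  ∫_0^1 -2*x*sin(π*x) dx = -2/π;  ∫_0^1 6*x^2*sin(π*x) dx = -24/π^3 + 6/π.
Sum: 4/π − 2/π + -24/π^3 + 6/π = -24/π^3 + 8/π.
So RHS = -∫_0^1 v(x) φ(x) dx = -8/π + 24/π^3.
LHS = RHS, so the identity holds for this test φ.
Moreover u is smooth here and v(x) = u'(x) = 6*x**2 - 2*x + 2 pointwise, so the identity holds for every test function. Hence v is the weak derivative of u.


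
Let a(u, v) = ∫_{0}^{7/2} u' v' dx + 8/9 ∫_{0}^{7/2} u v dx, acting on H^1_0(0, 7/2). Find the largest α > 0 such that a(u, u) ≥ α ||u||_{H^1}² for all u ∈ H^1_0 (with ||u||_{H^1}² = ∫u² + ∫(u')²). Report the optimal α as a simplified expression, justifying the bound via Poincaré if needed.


α = 4*(9*π^2 + 98)/(9*(4*π^2 + 49))

Coercivity of a(·,·) on H^1_0(0, 7/2) means a(u, u) ≥ α ||u||_{H^1}² for every u ∈ H^1_0.
The interval has length L = 7/2, and Poincaré/coercivity depend only on L. Here a(u, u) = ∫(u')² + (8/9)·∫u².
Here 0 < c = 8/9 < 1. The condition a(u,u) ≥ α||u||_{H^1}² reads (1−α)∫(u')² ≥ (α−c)∫u². Any admissible α is ≤ 1 (rapidly oscillating u have ∫u²/∫(u')² → 0), and α = 1 would force 0 ≥ (1−c)∫u², impossible since c < 1; so 1−α > 0. By the sharp Poincaré inequality on H^1_0 of an interval of length L, ∫(u')² ≥ (π/L)²∫u² with equality for the first sine mode sin(π(x−x₀)/L) (x₀ the left endpoint), so the inequality holds for all u iff (1−α)(π/L)² ≥ α − c, i.e. α ≤ ((π/L)² + c)/((π/L)² + 1) = (1 + c(L/π)²)/(1 + (L/π)²). With (π/L)² = 4*π^2/49 and c = 8/9, the largest admissible constant is α = ((π/L)² + c)/((π/L)² + 1).
Simplifying, α = 4*(9*π^2 + 98)/(9*(4*π^2 + 49)).


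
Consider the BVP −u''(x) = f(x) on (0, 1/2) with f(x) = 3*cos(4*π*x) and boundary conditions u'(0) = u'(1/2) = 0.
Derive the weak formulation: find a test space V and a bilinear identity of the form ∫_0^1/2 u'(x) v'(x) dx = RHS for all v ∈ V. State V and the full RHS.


V = H^1(0, 1/2) (no boundary constraint on v; u is determined up to an additive constant); weak form: ∫_0^1/2 u'v' dx = ∫_0^1/2 (3*cos(4*π*x)) v dx for all v ∈ V.

Multiply both sides by a test function v and integrate from 0 to 1/2:
  ∫_0^1/2 −u''(x) v(x) dx = ∫_0^1/2 f(x) v(x) dx.
Integrate the LHS by parts once:
  ∫_0^1/2 −u'' v dx = −[u'(x) v(x)]_0^1/2 + ∫_0^1/2 u'(x) v'(x) dx.
Thus ∫_0^1/2 u'(x) v'(x) dx = ∫_0^1/2 f(x) v(x) dx + [u'(x) v(x)]_0^1/2.
Choose V so that boundary terms are either known or forced to vanish.
u has homogeneous Neumann: u'(0) = u'(1/2) = 0. So [u' v]_0^1/2 = 0·v(1/2) − 0·v(0) = 0 for any v; take V = H^1(0, 1/2).
Weak formulation: find u (satisfying any essential BC) such that ∫_0^1/2 u'(x) v'(x) dx = ∫_0^1/2 f v dx for all v ∈ V (homogeneous Neumann, so boundary terms vanish).
Substituting f(x) = 3*cos(4*π*x), the right-hand side is ∫_0^1/2 (3*cos(4*π*x)) v dx.
Compatibility check (pure Neumann): taking v ≡ 1 ∈ V gives 0 = ∫_0^1/2 f dx + (0) − (0), i.e. ∫_0^1/2 f dx must equal u'(0) − u'(1/2) = 0. Indeed ∫_0^1/2 (3*cos(4*π*x)) dx = 0, so the data are compatible. The solution is then unique only up to an additive constant (fix it e.g. by requiring ∫_0^1/2 u dx = 0).


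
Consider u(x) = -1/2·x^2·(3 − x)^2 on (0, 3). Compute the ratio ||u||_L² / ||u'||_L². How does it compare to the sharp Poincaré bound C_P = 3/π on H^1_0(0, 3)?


||u||_L² / ||u'||_L² = sqrt(3)/2 < C_P = 3/π.

u(x) = -1/2·x^2·(3 − x)^2, so u'(x) = x*(x*(3 - x) - (x - 3)^2).
u(x) = -1/2·x^2·(3 − x)^2 vanishes at x = 0 and x = 3, so u ∈ H^1_0(0, 3). Differentiate via the product rule and integrate the resulting polynomials term by term.
  ∫_0^3 u² dx = ∫_0^3 (x^8/4 - 3*x^7 + 27*x^6/2 - 27*x^5 + 81*x^4/4) dx. Term by term:
    ∫_0^3 x^8/4 dx = 2187/4;  ∫_0^3 -3*x^7 dx = -19683/8;  ∫_0^3 27*x^6/2 dx = 59049/14;
    ∫_0^3 -27*x^5 dx = -6561/2;  ∫_0^3 81*x^4/4 dx = 19683/20.
  Sum: 2187/4 − 19683/8 + 59049/14 − 6561/2 + 19683/20 = 2187/280.
  ∫_0^3 (u')² dx = ∫_0^3 (4*x^6 - 36*x^5 + 117*x^4 - 162*x^3 + 81*x^2) dx. Term by term:
    ∫_0^3 4*x^6 dx = 8748/7;  ∫_0^3 -36*x^5 dx = -4374;  ∫_0^3 117*x^4 dx = 28431/5;
    ∫_0^3 -162*x^3 dx = -6561/2;  ∫_0^3 81*x^2 dx = 729.
  Sum: 8748/7 − 4374 + 28431/5 − 6561/2 + 729 = 729/70.
∫_0^3 u² dx = 2187/280, so ||u||_L² = 27*sqrt(210)/140.
∫_0^3 (u')² dx = 729/70, so ||u'||_L² = 27*sqrt(70)/70.
Ratio ||u||_L² / ||u'||_L² = sqrt(3)/2.
Sharp Poincaré constant on H^1_0(0, 3) is C_P = L/π = 3/π, achieved by sin(π/3·x).
A polynomial bump cannot attain the sharp Poincaré constant (only the first sine eigenfunction does), so the ratio is strictly less than C_P, consistent with ||u||_L² ≤ C_P ||u'||_L².


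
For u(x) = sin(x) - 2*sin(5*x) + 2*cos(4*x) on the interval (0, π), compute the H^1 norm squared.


||u||_{H^1(0,π)}^2 = -7208/45 + 87*π

u'(x) = -8*sin(4*x) + cos(x) - 10*cos(5*x).
Expand u² and (u')² and integrate term by term on (0, π), using: for integers n ≥ 1, ∫_0^π sin²(nx) dx = ∫_0^π cos²(nx) dx = π/2; for n ≠ n', ∫_0^π sin(nx)sin(n'x) dx = ∫_0^π cos(nx)cos(n'x) dx = 0; and by product-to-sum, ∫_0^π sin(nx)cos(n'x) dx = ½∫_0^π [sin((n+n')x) + sin((n−n')x)] dx, which is 0 when n+n' is even and 2n/(n²−n'²) when n+n' is odd (it need not vanish on (0, π)).
  u² squared terms: (-2)²·∫sin(5x)² dx = 4·π/2 = 2*π;  (2)²·∫cos(4x)² dx = 4·π/2 = 2*π;  (1)²·∫sin(x)² dx = 1·π/2 = π/2.
  u² cross terms: 2·(-2)·(2)·∫sin(5x)·cos(4x) dx = -8·(10/9) = -80/9;  2·(-2)·(1)·∫sin(5x)·sin(x) dx = -4·(0) = 0;  2·(2)·(1)·∫cos(4x)·sin(x) dx = 4·(-2/15) = -8/15.
  So ∫_0^π u² dx = 2*π + 2*π + π/2 − 80/9 + 0 − 8/15 = -424/45 + 9*π/2.
  (u')² squared terms: (-10)²·∫cos(5x)² dx = 100·π/2 = 50*π;  (-8)²·∫sin(4x)² dx = 64·π/2 = 32*π;  (1)²·∫cos(x)² dx = 1·π/2 = π/2.
  (u')² cross terms: 2·(-10)·(-8)·∫cos(5x)·sin(4x) dx = 160·(-8/9) = -1280/9;  2·(-10)·(1)·∫cos(5x)·cos(x) dx = -20·(0) = 0;  2·(-8)·(1)·∫sin(4x)·cos(x) dx = -16·(8/15) = -128/15.
  So ∫_0^π (u')² dx = 50*π + 32*π + π/2 − 1280/9 + 0 − 128/15 = -6784/45 + 165*π/2.
||u||_{H^1}^2 = (-424/45 + 9*π/2) + (-6784/45 + 165*π/2) = -7208/45 + 87*π.


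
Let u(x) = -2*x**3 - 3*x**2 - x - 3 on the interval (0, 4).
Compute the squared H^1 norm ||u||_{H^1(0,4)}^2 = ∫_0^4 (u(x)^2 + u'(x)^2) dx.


||u||_{H^1}^2 = 3671096/105

The H^1 norm (squared) on an interval (0, L) is
  ||u||_{H^1}^2 = ∫_0^L u(x)^2 dx + ∫_0^L u'(x)^2 dx.
Compute u'(x) = -6*x**2 - 6*x - 1.
Then u(x)^2 = 4*x**6 + 12*x**5 + 13*x**4 + 18*x**3 + 19*x**2 + 6*x + 9 and u'(x)^2 = 36*x**4 + 72*x**3 + 48*x**2 + 12*x + 1.
Integrate each monomial from 0 to 4 using ∫_0^4 c·x^n dx = c·4^(n+1)/(n+1):
  ∫_0^4 u(x)^2 dx = ∫_0^4 (4*x^6 + 12*x^5 + 13*x^4 + 18*x^3 + 19*x^2 + 6*x + 9) dx. Term by term:
    ∫_0^4 4*x^6 dx = 65536/7;  ∫_0^4 12*x^5 dx = 8192;  ∫_0^4 13*x^4 dx = 13312/5;
    ∫_0^4 18*x^3 dx = 1152;  ∫_0^4 19*x^2 dx = 1216/3;  ∫_0^4 6*x dx = 48;
    ∫_0^4 9 dx = 36.
  Sum: 65536/7 + 8192 + 13312/5 + 1152 + 1216/3 + 48 + 36 = 2295092/105.
  ∫_0^4 u'(x)^2 dx = ∫_0^4 (36*x^4 + 72*x^3 + 48*x^2 + 12*x + 1) dx. Term by term:
    ∫_0^4 36*x^4 dx = 36864/5;  ∫_0^4 72*x^3 dx = 4608;  ∫_0^4 48*x^2 dx = 1024;
    ∫_0^4 12*x dx = 96;  ∫_0^4 1 dx = 4.
  Sum: 36864/5 + 4608 + 1024 + 96 + 4 = 65524/5.
Adding: ||u||_{H^1}^2 = 2295092/105 + 65524/5 = 3671096/105.


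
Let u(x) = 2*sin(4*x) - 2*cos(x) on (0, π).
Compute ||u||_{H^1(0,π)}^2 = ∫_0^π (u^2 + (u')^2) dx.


||u||_{H^1(0,π)}^2 = -128/15 + 38*π

u'(x) = 2*sin(x) + 8*cos(4*x).
Expand u² and (u')² and integrate term by term on (0, π), using: for integers n ≥ 1, ∫_0^π sin²(nx) dx = ∫_0^π cos²(nx) dx = π/2; for n ≠ n', ∫_0^π sin(nx)sin(n'x) dx = ∫_0^π cos(nx)cos(n'x) dx = 0; and by product-to-sum, ∫_0^π sin(nx)cos(n'x) dx = ½∫_0^π [sin((n+n')x) + sin((n−n')x)] dx, which is 0 when n+n' is even and 2n/(n²−n'²) when n+n' is odd (it need not vanish on (0, π)).
  u² squared terms: (-2)²·∫cos(x)² dx = 4·π/2 = 2*π;  (2)²·∫sin(4x)² dx = 4·π/2 = 2*π.
  u² cross terms: 2·(-2)·(2)·∫cos(x)·sin(4x) dx = -8·(8/15) = -64/15.
  So ∫_0^π u² dx = 2*π + 2*π − 64/15 = -64/15 + 4*π.
  (u')² squared terms: (2)²·∫sin(x)² dx = 4·π/2 = 2*π;  (8)²·∫cos(4x)² dx = 64·π/2 = 32*π.
  (u')² cross terms: 2·(2)·(8)·∫sin(x)·cos(4x) dx = 32·(-2/15) = -64/15.
  So ∫_0^π (u')² dx = 2*π + 32*π − 64/15 = -64/15 + 34*π.
||u||_{H^1}^2 = (-64/15 + 4*π) + (-64/15 + 34*π) = -128/15 + 38*π.


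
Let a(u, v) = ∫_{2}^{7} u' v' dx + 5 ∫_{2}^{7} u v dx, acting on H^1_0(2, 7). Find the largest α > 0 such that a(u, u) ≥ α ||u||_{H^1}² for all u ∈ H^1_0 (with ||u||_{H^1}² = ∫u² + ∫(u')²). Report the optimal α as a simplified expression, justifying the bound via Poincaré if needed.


α = 1

Coercivity of a(·,·) on H^1_0(2, 7) means a(u, u) ≥ α ||u||_{H^1}² for every u ∈ H^1_0.
The interval has length L = 5, and Poincaré/coercivity depend only on L. Here a(u, u) = ∫(u')² + (5)·∫u².
Here c = 5 ≥ 1, so a(u,u) = ∫(u')² + c∫u² ≥ ∫(u')² + ∫u² = ||u||_{H^1}², i.e. α = 1 works. No larger α is possible: a(u,u) ≥ α||u||_{H^1}² means (1−α)∫(u')² ≥ (α−c)∫u², and for the modes u_n = sin(nπ(x−x₀)/L) (x₀ the left endpoint) one has ∫u_n²/∫(u_n')² = (L/(nπ))² → 0, so a(u_n,u_n)/||u_n||_{H^1}² → 1. Hence the optimal constant is α = 1.
Therefore α = 1.


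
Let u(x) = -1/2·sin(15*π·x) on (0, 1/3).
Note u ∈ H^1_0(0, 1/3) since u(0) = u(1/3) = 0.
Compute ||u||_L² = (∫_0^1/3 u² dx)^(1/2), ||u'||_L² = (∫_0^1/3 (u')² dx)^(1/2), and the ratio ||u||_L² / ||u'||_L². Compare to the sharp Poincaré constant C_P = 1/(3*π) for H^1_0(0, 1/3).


||u||_L² / ||u'||_L² = 1/(15*π) < C_P = 1/(3*π).

u(x) = -1/2·sin(15*π·x), so u'(x) = -15*π*cos(15*π*x)/2.
Writing u(x) = A·sin(kπx/L) with A = -1/2 and k = 5, use ∫_0^L sin²(kπx/L) dx = L/2 and ∫_0^L cos²(kπx/L) dx = L/2.
u² = 1/4·sin²(15*π·x) and (u')² = 225*π^2/4·cos²(15*π·x), and each of sin², cos² integrates to L/2 = 1/6 over (0, 1/3).
∫_0^1/3 u² dx = 1/24, so ||u||_L² = sqrt(6)/12.
∫_0^1/3 (u')² dx = 75*π^2/8, so ||u'||_L² = 5*sqrt(6)*π/4.
Ratio ||u||_L² / ||u'||_L² = 1/(15*π).
Sharp Poincaré constant on H^1_0(0, 1/3) is C_P = L/π = 1/(3*π), achieved by sin(3*π·x).
This is the k = 5 harmonic; the ratio L/(kπ) is strictly less than C_P = L/π, consistent with the sharp inequality ||u||_L² ≤ C_P ||u'||_L².


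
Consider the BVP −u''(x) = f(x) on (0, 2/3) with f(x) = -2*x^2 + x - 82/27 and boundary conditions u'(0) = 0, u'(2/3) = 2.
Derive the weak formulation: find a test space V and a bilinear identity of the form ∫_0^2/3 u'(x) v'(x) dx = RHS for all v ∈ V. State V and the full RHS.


V = H^1(0, 2/3) (v unrestricted at boundary; u is determined up to an additive constant); weak form: ∫_0^2/3 u'v' dx = ∫_0^2/3 (-2*x^2 + x - 82/27) v dx + 2·v(2/3) for all v ∈ V.

Multiply both sides by a test function v and integrate from 0 to 2/3:
  ∫_0^2/3 −u''(x) v(x) dx = ∫_0^2/3 f(x) v(x) dx.
Integrate the LHS by parts once:
  ∫_0^2/3 −u'' v dx = −[u'(x) v(x)]_0^2/3 + ∫_0^2/3 u'(x) v'(x) dx.
Thus ∫_0^2/3 u'(x) v'(x) dx = ∫_0^2/3 f(x) v(x) dx + [u'(x) v(x)]_0^2/3.
Choose V so that boundary terms are either known or forced to vanish.
u has inhomogeneous Neumann u'(0) = 0, u'(2/3) = 2. [u' v]_0^2/3 = (2)·v(2/3) − (0)·v(0) = 2·v(2/3). Take V = H^1(0, 2/3); boundary term becomes part of RHS.
Weak formulation: find u (satisfying any essential BC) such that ∫_0^2/3 u'(x) v'(x) dx = ∫_0^2/3 f v dx + 2·v(2/3) for all v ∈ V (Neumann data are natural BCs: they enter the RHS as boundary terms).
Substituting f(x) = -2*x^2 + x - 82/27, the right-hand side is ∫_0^2/3 (-2*x^2 + x - 82/27) v dx + 2·v(2/3).
Compatibility check (pure Neumann): taking v ≡ 1 ∈ V gives 0 = ∫_0^2/3 f dx + (2) − (0), i.e. ∫_0^2/3 f dx must equal u'(0) − u'(2/3) = -2. Indeed ∫_0^2/3 (-2*x^2 + x - 82/27) dx = -2, so the data are compatible. The solution is then unique only up to an additive constant (fix it e.g. by requiring ∫_0^2/3 u dx = 0).


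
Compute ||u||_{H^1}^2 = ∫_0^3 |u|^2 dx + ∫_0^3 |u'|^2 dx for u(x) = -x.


||u||_{H^1}^2 = 12

The H^1 norm (squared) on an interval (0, L) is
  ||u||_{H^1}^2 = ∫_0^L u(x)^2 dx + ∫_0^L u'(x)^2 dx.
Compute u'(x) = -1.
Then u(x)^2 = x**2 and u'(x)^2 = 1.
Integrate each monomial from 0 to 3 using ∫_0^3 c·x^n dx = c·3^(n+1)/(n+1):
  ∫_0^3 u(x)^2 dx = ∫_0^3 (x^2) dx. Term by term:
    ∫_0^3 x^2 dx = 9.
  ∫_0^3 u'(x)^2 dx = ∫_0^3 (1) dx. Term by term:
    ∫_0^3 1 dx = 3.
Adding: ||u||_{H^1}^2 = 9 + 3 = 12.


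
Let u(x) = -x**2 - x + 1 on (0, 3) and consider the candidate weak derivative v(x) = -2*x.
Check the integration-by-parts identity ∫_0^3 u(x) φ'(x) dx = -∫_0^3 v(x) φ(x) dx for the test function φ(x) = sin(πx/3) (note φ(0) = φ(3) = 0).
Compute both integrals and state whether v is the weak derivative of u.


LHS = 24/π, RHS = 18/π. No, v is not the weak derivative of u.

u(x) = -x**2 - x + 1, classical derivative u'(x) = -2*x - 1.
φ(x) = sin(πx/3), so φ'(x) = π*cos(π*x/3)/3.
Note φ(0) = φ(3) = 0, so the boundary term u·φ vanishes.
LHS = ∫_0^3 u(x) φ'(x) dx = ∫_0^3 (-π*x^2*cos(π*x/3)/3 - π*x*cos(π*x/3)/3 + π*cos(π*x/3)/3) dx. Term by term:
  ∫_0^3 π*cos(π*x/3)/3 dx = 0;  ∫_0^3 -π*x*cos(π*x/3)/3 dx = 6/π;  ∫_0^3 -π*x^2*cos(π*x/3)/3 dx = 18/π.
Sum: 0 + 6/π + 18/π = 24/π.
So LHS = 24/π.
∫_0^3 v(x) φ(x) dx = ∫_0^3 (-2*x*sin(π*x/3)) dx. Term by term:
  ∫_0^3 -2*x*sin(π*x/3) dx = -18/π.
So RHS = -∫_0^3 v(x) φ(x) dx = 18/π.
LHS − RHS = 6/π ≠ 0, so the identity fails.
(For a valid weak derivative the identity must hold for EVERY test function, in particular this one. The failure shows v is NOT the weak derivative of u.)
Correct weak derivative would be u'(x) = -2*x - 1.


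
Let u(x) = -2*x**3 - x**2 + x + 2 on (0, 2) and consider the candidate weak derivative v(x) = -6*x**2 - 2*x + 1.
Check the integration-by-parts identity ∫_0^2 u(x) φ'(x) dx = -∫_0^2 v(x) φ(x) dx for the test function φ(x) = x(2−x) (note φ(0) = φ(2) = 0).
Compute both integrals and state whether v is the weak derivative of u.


LHS = 164/15, RHS = 164/15. Yes, v = u' weakly.

u(x) = -2*x**3 - x**2 + x + 2, classical derivative u'(x) = -6*x**2 - 2*x + 1.
φ(x) = x(2−x), so φ'(x) = 2 - 2*x.
Note φ(0) = φ(2) = 0, so the boundary term u·φ vanishes.
LHS = ∫_0^2 u(x) φ'(x) dx = ∫_0^2 (4*x^4 - 2*x^3 - 4*x^2 - 2*x + 4) dx. Term by term:
  ∫_0^2 4*x^4 dx = 128/5;  ∫_0^2 -2*x^3 dx = -8;  ∫_0^2 -4*x^2 dx = -32/3;
  ∫_0^2 -2*x dx = -4;  ∫_0^2 4 dx = 8.
Sum: 128/5 − 8 − 32/3 − 4 + 8 = 164/15.
So LHS = 164/15.
∫_0^2 v(x) φ(x) dx = ∫_0^2 (6*x^4 - 10*x^3 - 5*x^2 + 2*x) dx. Term by term:
  ∫_0^2 6*x^4 dx = 192/5;  ∫_0^2 -10*x^3 dx = -40;  ∫_0^2 -5*x^2 dx = -40/3;
  ∫_0^2 2*x dx = 4.
Sum: 192/5 − 40 − 40/3 + 4 = -164/15.
So RHS = -∫_0^2 v(x) φ(x) dx = 164/15.
LHS = RHS, so the identity holds for this test φ.
Moreover u is smooth here and v(x) = u'(x) = -6*x**2 - 2*x + 1 pointwise, so the identity holds for every test function. Hence v is the weak derivative of u.


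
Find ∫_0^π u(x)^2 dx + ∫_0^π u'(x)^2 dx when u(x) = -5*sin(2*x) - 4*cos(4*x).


||u||_{H^1(0,π)}^2 = 397*π/2

u'(x) = 16*sin(4*x) - 10*cos(2*x).
Expand u² and (u')² and integrate term by term on (0, π), using: for integers n ≥ 1, ∫_0^π sin²(nx) dx = ∫_0^π cos²(nx) dx = π/2; for n ≠ n', ∫_0^π sin(nx)sin(n'x) dx = ∫_0^π cos(nx)cos(n'x) dx = 0; and by product-to-sum, ∫_0^π sin(nx)cos(n'x) dx = ½∫_0^π [sin((n+n')x) + sin((n−n')x)] dx, which is 0 when n+n' is even and 2n/(n²−n'²) when n+n' is odd (it need not vanish on (0, π)).
  u² squared terms: (-5)²·∫sin(2x)² dx = 25·π/2 = 25*π/2;  (-4)²·∫cos(4x)² dx = 16·π/2 = 8*π.
  u² cross terms: 2·(-5)·(-4)·∫sin(2x)·cos(4x) dx = 40·(0) = 0.
  So ∫_0^π u² dx = 25*π/2 + 8*π + 0 = 41*π/2.
  (u')² squared terms: (-10)²·∫cos(2x)² dx = 100·π/2 = 50*π;  (16)²·∫sin(4x)² dx = 256·π/2 = 128*π.
  (u')² cross terms: 2·(-10)·(16)·∫cos(2x)·sin(4x) dx = -320·(0) = 0.
  So ∫_0^π (u')² dx = 50*π + 128*π + 0 = 178*π.
||u||_{H^1}^2 = (41*π/2) + (178*π) = 397*π/2.


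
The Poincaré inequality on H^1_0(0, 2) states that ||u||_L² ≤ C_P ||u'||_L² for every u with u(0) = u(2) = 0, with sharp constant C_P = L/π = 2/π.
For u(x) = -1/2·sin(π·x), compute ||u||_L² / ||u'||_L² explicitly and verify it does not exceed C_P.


||u||_L² / ||u'||_L² = 1/π < C_P = 2/π.

u(x) = -1/2·sin(π·x), so u'(x) = -π*cos(π*x)/2.
Writing u(x) = A·sin(kπx/L) with A = -1/2 and k = 2, use ∫_0^L sin²(kπx/L) dx = L/2 and ∫_0^L cos²(kπx/L) dx = L/2.
u² = 1/4·sin²(π·x) and (u')² = π^2/4·cos²(π·x), and each of sin², cos² integrates to L/2 = 1 over (0, 2).
∫_0^2 u² dx = 1/4, so ||u||_L² = 1/2.
∫_0^2 (u')² dx = π^2/4, so ||u'||_L² = π/2.
Ratio ||u||_L² / ||u'||_L² = 1/π.
Sharp Poincaré constant on H^1_0(0, 2) is C_P = L/π = 2/π, achieved by sin(π/2·x).
This is the k = 2 harmonic; the ratio L/(kπ) is strictly less than C_P = L/π, consistent with the sharp inequality ||u||_L² ≤ C_P ||u'||_L².


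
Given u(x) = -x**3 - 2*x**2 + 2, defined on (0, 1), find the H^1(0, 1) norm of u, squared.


||u||_{H^1}^2 = 1583/105

The H^1 norm (squared) on an interval (0, L) is
  ||u||_{H^1}^2 = ∫_0^L u(x)^2 dx + ∫_0^L u'(x)^2 dx.
Compute u'(x) = -3*x**2 - 4*x.
Then u(x)^2 = x**6 + 4*x**5 + 4*x**4 - 4*x**3 - 8*x**2 + 4 and u'(x)^2 = 9*x**4 + 24*x**3 + 16*x**2.
Integrate each monomial from 0 to 1 using ∫_0^1 c·x^n dx = c·1^(n+1)/(n+1):
  ∫_0^1 u(x)^2 dx = ∫_0^1 (x^6 + 4*x^5 + 4*x^4 - 4*x^3 - 8*x^2 + 4) dx. Term by term:
    ∫_0^1 x^6 dx = 1/7;  ∫_0^1 4*x^5 dx = 2/3;  ∫_0^1 4*x^4 dx = 4/5;
    ∫_0^1 -4*x^3 dx = -1;  ∫_0^1 -8*x^2 dx = -8/3;  ∫_0^1 4 dx = 4.
  Sum: 1/7 + 2/3 + 4/5 − 1 − 8/3 + 4 = 68/35.
  ∫_0^1 u'(x)^2 dx = ∫_0^1 (9*x^4 + 24*x^3 + 16*x^2) dx. Term by term:
    ∫_0^1 9*x^4 dx = 9/5;  ∫_0^1 24*x^3 dx = 6;  ∫_0^1 16*x^2 dx = 16/3.
  Sum: 9/5 + 6 + 16/3 = 197/15.
Adding: ||u||_{H^1}^2 = 68/35 + 197/15 = 1583/105.


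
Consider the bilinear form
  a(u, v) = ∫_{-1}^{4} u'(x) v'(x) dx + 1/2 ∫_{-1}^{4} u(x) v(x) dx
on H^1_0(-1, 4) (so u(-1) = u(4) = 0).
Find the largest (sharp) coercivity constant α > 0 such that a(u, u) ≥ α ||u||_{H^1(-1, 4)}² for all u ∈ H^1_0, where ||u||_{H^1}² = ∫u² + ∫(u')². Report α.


α = (π^2 + 25/2)/(π^2 + 25)

Coercivity of a(·,·) on H^1_0(-1, 4) means a(u, u) ≥ α ||u||_{H^1}² for every u ∈ H^1_0.
The interval has length L = 5, and Poincaré/coercivity depend only on L. Here a(u, u) = ∫(u')² + (1/2)·∫u².
Here 0 < c = 1/2 < 1. The condition a(u,u) ≥ α||u||_{H^1}² reads (1−α)∫(u')² ≥ (α−c)∫u². Any admissible α is ≤ 1 (rapidly oscillating u have ∫u²/∫(u')² → 0), and α = 1 would force 0 ≥ (1−c)∫u², impossible since c < 1; so 1−α > 0. By the sharp Poincaré inequality on H^1_0 of an interval of length L, ∫(u')² ≥ (π/L)²∫u² with equality for the first sine mode sin(π(x−x₀)/L) (x₀ the left endpoint), so the inequality holds for all u iff (1−α)(π/L)² ≥ α − c, i.e. α ≤ ((π/L)² + c)/((π/L)² + 1) = (1 + c(L/π)²)/(1 + (L/π)²). With (π/L)² = π^2/25 and c = 1/2, the largest admissible constant is α = ((π/L)² + c)/((π/L)² + 1).
Simplifying, α = (π^2 + 25/2)/(π^2 + 25).


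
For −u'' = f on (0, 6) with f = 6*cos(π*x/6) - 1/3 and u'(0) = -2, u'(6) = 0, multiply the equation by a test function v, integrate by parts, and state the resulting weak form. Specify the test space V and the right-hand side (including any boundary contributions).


V = H^1(0, 6) (v unrestricted at boundary; u is determined up to an additive constant); weak form: ∫_0^6 u'v' dx = ∫_0^6 (6*cos(π*x/6) - 1/3) v dx + 2·v(0) for all v ∈ V.

Multiply both sides by a test function v and integrate from 0 to 6:
  ∫_0^6 −u''(x) v(x) dx = ∫_0^6 f(x) v(x) dx.
Integrate the LHS by parts once:
  ∫_0^6 −u'' v dx = −[u'(x) v(x)]_0^6 + ∫_0^6 u'(x) v'(x) dx.
Thus ∫_0^6 u'(x) v'(x) dx = ∫_0^6 f(x) v(x) dx + [u'(x) v(x)]_0^6.
Choose V so that boundary terms are either known or forced to vanish.
u has inhomogeneous Neumann u'(0) = -2, u'(6) = 0. [u' v]_0^6 = (0)·v(6) − (-2)·v(0) = 2·v(0). Take V = H^1(0, 6); boundary term becomes part of RHS.
Weak formulation: find u (satisfying any essential BC) such that ∫_0^6 u'(x) v'(x) dx = ∫_0^6 f v dx + 2·v(0) for all v ∈ V (Neumann data are natural BCs: they enter the RHS as boundary terms).
Substituting f(x) = 6*cos(π*x/6) - 1/3, the right-hand side is ∫_0^6 (6*cos(π*x/6) - 1/3) v dx + 2·v(0).
Compatibility check (pure Neumann): taking v ≡ 1 ∈ V gives 0 = ∫_0^6 f dx + (0) − (-2), i.e. ∫_0^6 f dx must equal u'(0) − u'(6) = -2. Indeed ∫_0^6 (6*cos(π*x/6) - 1/3) dx = -2, so the data are compatible. The solution is then unique only up to an additive constant (fix it e.g. by requiring ∫_0^6 u dx = 0).


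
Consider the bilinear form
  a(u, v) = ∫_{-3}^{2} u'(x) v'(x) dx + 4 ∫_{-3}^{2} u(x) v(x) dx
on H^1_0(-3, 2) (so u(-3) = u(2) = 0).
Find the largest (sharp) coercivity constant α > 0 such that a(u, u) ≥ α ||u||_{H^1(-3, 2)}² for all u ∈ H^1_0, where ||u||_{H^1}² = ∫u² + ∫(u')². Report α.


α = 1

Coercivity of a(·,·) on H^1_0(-3, 2) means a(u, u) ≥ α ||u||_{H^1}² for every u ∈ H^1_0.
The interval has length L = 5, and Poincaré/coercivity depend only on L. Here a(u, u) = ∫(u')² + (4)·∫u².
Here c = 4 ≥ 1, so a(u,u) = ∫(u')² + c∫u² ≥ ∫(u')² + ∫u² = ||u||_{H^1}², i.e. α = 1 works. No larger α is possible: a(u,u) ≥ α||u||_{H^1}² means (1−α)∫(u')² ≥ (α−c)∫u², and for the modes u_n = sin(nπ(x−x₀)/L) (x₀ the left endpoint) one has ∫u_n²/∫(u_n')² = (L/(nπ))² → 0, so a(u_n,u_n)/||u_n||_{H^1}² → 1. Hence the optimal constant is α = 1.
Therefore α = 1.


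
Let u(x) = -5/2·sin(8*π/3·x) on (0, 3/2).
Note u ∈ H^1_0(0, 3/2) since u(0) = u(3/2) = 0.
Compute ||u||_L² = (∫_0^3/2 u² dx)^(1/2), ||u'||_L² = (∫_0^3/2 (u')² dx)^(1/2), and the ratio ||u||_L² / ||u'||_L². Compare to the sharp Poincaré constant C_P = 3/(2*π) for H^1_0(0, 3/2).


||u||_L² / ||u'||_L² = 3/(8*π) < C_P = 3/(2*π).

u(x) = -5/2·sin(8*π/3·x), so u'(x) = -20*π*cos(8*π*x/3)/3.
Writing u(x) = A·sin(kπx/L) with A = -5/2 and k = 4, use ∫_0^L sin²(kπx/L) dx = L/2 and ∫_0^L cos²(kπx/L) dx = L/2.
u² = 25/4·sin²(8*π/3·x) and (u')² = 400*π^2/9·cos²(8*π/3·x), and each of sin², cos² integrates to L/2 = 3/4 over (0, 3/2).
∫_0^3/2 u² dx = 75/16, so ||u||_L² = 5*sqrt(3)/4.
∫_0^3/2 (u')² dx = 100*π^2/3, so ||u'||_L² = 10*sqrt(3)*π/3.
Ratio ||u||_L² / ||u'||_L² = 3/(8*π).
Sharp Poincaré constant on H^1_0(0, 3/2) is C_P = L/π = 3/(2*π), achieved by sin(2*π/3·x).
This is the k = 4 harmonic; the ratio L/(kπ) is strictly less than C_P = L/π, consistent with the sharp inequality ||u||_L² ≤ C_P ||u'||_L².


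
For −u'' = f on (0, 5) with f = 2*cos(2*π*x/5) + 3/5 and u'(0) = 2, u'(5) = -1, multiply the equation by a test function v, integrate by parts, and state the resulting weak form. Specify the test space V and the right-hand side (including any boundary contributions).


V = H^1(0, 5) (v unrestricted at boundary; u is determined up to an additive constant); weak form: ∫_0^5 u'v' dx = ∫_0^5 (2*cos(2*π*x/5) + 3/5) v dx − v(5) − 2·v(0) for all v ∈ V.

Multiply both sides by a test function v and integrate from 0 to 5:
  ∫_0^5 −u''(x) v(x) dx = ∫_0^5 f(x) v(x) dx.
Integrate the LHS by parts once:
  ∫_0^5 −u'' v dx = −[u'(x) v(x)]_0^5 + ∫_0^5 u'(x) v'(x) dx.
Thus ∫_0^5 u'(x) v'(x) dx = ∫_0^5 f(x) v(x) dx + [u'(x) v(x)]_0^5.
Choose V so that boundary terms are either known or forced to vanish.
u has inhomogeneous Neumann u'(0) = 2, u'(5) = -1. [u' v]_0^5 = (-1)·v(5) − (2)·v(0) = − v(5) − 2·v(0). Take V = H^1(0, 5); boundary term becomes part of RHS.
Weak formulation: find u (satisfying any essential BC) such that ∫_0^5 u'(x) v'(x) dx = ∫_0^5 f v dx − v(5) − 2·v(0) for all v ∈ V (Neumann data are natural BCs: they enter the RHS as boundary terms).
Substituting f(x) = 2*cos(2*π*x/5) + 3/5, the right-hand side is ∫_0^5 (2*cos(2*π*x/5) + 3/5) v dx − v(5) − 2·v(0).
Compatibility check (pure Neumann): taking v ≡ 1 ∈ V gives 0 = ∫_0^5 f dx + (-1) − (2), i.e. ∫_0^5 f dx must equal u'(0) − u'(5) = 3. Indeed ∫_0^5 (2*cos(2*π*x/5) + 3/5) dx = 3, so the data are compatible. The solution is then unique only up to an additive constant (fix it e.g. by requiring ∫_0^5 u dx = 0).


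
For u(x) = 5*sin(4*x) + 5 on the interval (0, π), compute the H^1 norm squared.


||u||_{H^1(0,π)}^2 = 475*π/2

u'(x) = 20*cos(4*x).
Expand u² and (u')² and integrate term by term on (0, π), using: for integers n ≥ 1, ∫_0^π sin²(nx) dx = ∫_0^π cos²(nx) dx = π/2; for n ≠ n', ∫_0^π sin(nx)sin(n'x) dx = ∫_0^π cos(nx)cos(n'x) dx = 0; and by product-to-sum, ∫_0^π sin(nx)cos(n'x) dx = ½∫_0^π [sin((n+n')x) + sin((n−n')x)] dx, which is 0 when n+n' is even and 2n/(n²−n'²) when n+n' is odd (it need not vanish on (0, π)). For the constant mode: ∫_0^π 1 dx = π, ∫_0^π cos(nx) dx = 0, ∫_0^π sin(nx) dx = (1−(−1)^n)/n.
  u² squared terms: (5)²·∫1 dx = 25·π = 25*π;  (5)²·∫sin(4x)² dx = 25·π/2 = 25*π/2.
  u² cross terms: 2·(5)·(5)·∫1·sin(4x) dx = 50·(0) = 0.
  So ∫_0^π u² dx = 25*π + 25*π/2 + 0 = 75*π/2.
  (u')² squared terms: (20)²·∫cos(4x)² dx = 400·π/2 = 200*π.
  So ∫_0^π (u')² dx = 200*π.
||u||_{H^1}^2 = (75*π/2) + (200*π) = 475*π/2.


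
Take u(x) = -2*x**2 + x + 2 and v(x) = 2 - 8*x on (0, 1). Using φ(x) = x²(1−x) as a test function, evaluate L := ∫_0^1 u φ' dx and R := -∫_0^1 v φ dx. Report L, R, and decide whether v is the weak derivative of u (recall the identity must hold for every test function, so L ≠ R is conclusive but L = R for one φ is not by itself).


LHS = 7/60, RHS = 7/30. No, v is not the weak derivative of u.

u(x) = -2*x**2 + x + 2, classical derivative u'(x) = 1 - 4*x.
φ(x) = x²(1−x), so φ'(x) = x*(2 - 3*x).
Note φ(0) = φ(1) = 0, so the boundary term u·φ vanishes.
LHS = ∫_0^1 u(x) φ'(x) dx = ∫_0^1 (6*x^4 - 7*x^3 - 4*x^2 + 4*x) dx. Term by term:
  ∫_0^1 6*x^4 dx = 6/5;  ∫_0^1 -7*x^3 dx = -7/4;  ∫_0^1 -4*x^2 dx = -4/3;
  ∫_0^1 4*x dx = 2.
Sum: 6/5 − 7/4 − 4/3 + 2 = 7/60.
So LHS = 7/60.
∫_0^1 v(x) φ(x) dx = ∫_0^1 (8*x^4 - 10*x^3 + 2*x^2) dx. Term by term:
  ∫_0^1 8*x^4 dx = 8/5;  ∫_0^1 -10*x^3 dx = -5/2;  ∫_0^1 2*x^2 dx = 2/3.
Sum: 8/5 − 5/2 + 2/3 = -7/30.
So RHS = -∫_0^1 v(x) φ(x) dx = 7/30.
LHS − RHS = -7/60 ≠ 0, so the identity fails.
(For a valid weak derivative the identity must hold for EVERY test function, in particular this one. The failure shows v is NOT the weak derivative of u.)
Correct weak derivative would be u'(x) = 1 - 4*x.


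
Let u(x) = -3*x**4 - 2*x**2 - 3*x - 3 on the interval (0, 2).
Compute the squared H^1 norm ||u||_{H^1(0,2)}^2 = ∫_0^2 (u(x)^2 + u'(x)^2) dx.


||u||_{H^1}^2 = 510976/105

The H^1 norm (squared) on an interval (0, L) is
  ||u||_{H^1}^2 = ∫_0^L u(x)^2 dx + ∫_0^L u'(x)^2 dx.
Compute u'(x) = -12*x**3 - 4*x - 3.
Then u(x)^2 = 9*x**8 + 12*x**6 + 18*x**5 + 22*x**4 + 12*x**3 + 21*x**2 + 18*x + 9 and u'(x)^2 = 144*x**6 + 96*x**4 + 72*x**3 + 16*x**2 + 24*x + 9.
Integrate each monomial from 0 to 2 using ∫_0^2 c·x^n dx = c·2^(n+1)/(n+1):
  ∫_0^2 u(x)^2 dx = ∫_0^2 (9*x^8 + 12*x^6 + 18*x^5 + 22*x^4 + 12*x^3 + 21*x^2 + 18*x + 9) dx. Term by term:
    ∫_0^2 9*x^8 dx = 512;  ∫_0^2 12*x^6 dx = 1536/7;  ∫_0^2 18*x^5 dx = 192;
    ∫_0^2 22*x^4 dx = 704/5;  ∫_0^2 12*x^3 dx = 48;  ∫_0^2 21*x^2 dx = 56;
    ∫_0^2 18*x dx = 36;  ∫_0^2 9 dx = 18.
  Sum: 512 + 1536/7 + 192 + 704/5 + 48 + 56 + 36 + 18 = 42778/35.
  ∫_0^2 u'(x)^2 dx = ∫_0^2 (144*x^6 + 96*x^4 + 72*x^3 + 16*x^2 + 24*x + 9) dx. Term by term:
    ∫_0^2 144*x^6 dx = 18432/7;  ∫_0^2 96*x^4 dx = 3072/5;  ∫_0^2 72*x^3 dx = 288;
    ∫_0^2 16*x^2 dx = 128/3;  ∫_0^2 24*x dx = 48;  ∫_0^2 9 dx = 18.
  Sum: 18432/7 + 3072/5 + 288 + 128/3 + 48 + 18 = 382642/105.
Adding: ||u||_{H^1}^2 = 42778/35 + 382642/105 = 510976/105.


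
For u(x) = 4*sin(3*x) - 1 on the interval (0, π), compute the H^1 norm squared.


||u||_{H^1(0,π)}^2 = -16/3 + 81*π

u'(x) = 12*cos(3*x).
Expand u² and (u')² and integrate term by term on (0, π), using: for integers n ≥ 1, ∫_0^π sin²(nx) dx = ∫_0^π cos²(nx) dx = π/2; for n ≠ n', ∫_0^π sin(nx)sin(n'x) dx = ∫_0^π cos(nx)cos(n'x) dx = 0; and by product-to-sum, ∫_0^π sin(nx)cos(n'x) dx = ½∫_0^π [sin((n+n')x) + sin((n−n')x)] dx, which is 0 when n+n' is even and 2n/(n²−n'²) when n+n' is odd (it need not vanish on (0, π)). For the constant mode: ∫_0^π 1 dx = π, ∫_0^π cos(nx) dx = 0, ∫_0^π sin(nx) dx = (1−(−1)^n)/n.
  u² squared terms: (-1)²·∫1 dx = 1·π = π;  (4)²·∫sin(3x)² dx = 16·π/2 = 8*π.
  u² cross terms: 2·(-1)·(4)·∫1·sin(3x) dx = -8·(2/3) = -16/3.
  So ∫_0^π u² dx = π + 8*π − 16/3 = -16/3 + 9*π.
  (u')² squared terms: (12)²·∫cos(3x)² dx = 144·π/2 = 72*π.
  So ∫_0^π (u')² dx = 72*π.
||u||_{H^1}^2 = (-16/3 + 9*π) + (72*π) = -16/3 + 81*π.


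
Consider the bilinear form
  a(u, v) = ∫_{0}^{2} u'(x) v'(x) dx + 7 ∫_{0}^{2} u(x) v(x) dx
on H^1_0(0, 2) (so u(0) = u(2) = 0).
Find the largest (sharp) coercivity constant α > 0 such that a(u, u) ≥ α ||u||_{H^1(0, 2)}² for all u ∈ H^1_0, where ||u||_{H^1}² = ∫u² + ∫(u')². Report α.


α = 1

Coercivity of a(·,·) on H^1_0(0, 2) means a(u, u) ≥ α ||u||_{H^1}² for every u ∈ H^1_0.
The interval has length L = 2, and Poincaré/coercivity depend only on L. Here a(u, u) = ∫(u')² + (7)·∫u².
Here c = 7 ≥ 1, so a(u,u) = ∫(u')² + c∫u² ≥ ∫(u')² + ∫u² = ||u||_{H^1}², i.e. α = 1 works. No larger α is possible: a(u,u) ≥ α||u||_{H^1}² means (1−α)∫(u')² ≥ (α−c)∫u², and for the modes u_n = sin(nπ(x−x₀)/L) (x₀ the left endpoint) one has ∫u_n²/∫(u_n')² = (L/(nπ))² → 0, so a(u_n,u_n)/||u_n||_{H^1}² → 1. Hence the optimal constant is α = 1.
Therefore α = 1.


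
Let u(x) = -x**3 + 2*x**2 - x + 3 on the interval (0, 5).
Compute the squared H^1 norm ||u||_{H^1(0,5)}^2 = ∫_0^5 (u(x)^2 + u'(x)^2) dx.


||u||_{H^1}^2 = 257875/42

The H^1 norm (squared) on an interval (0, L) is
  ||u||_{H^1}^2 = ∫_0^L u(x)^2 dx + ∫_0^L u'(x)^2 dx.
Compute u'(x) = -3*x**2 + 4*x - 1.
Then u(x)^2 = x**6 - 4*x**5 + 6*x**4 - 10*x**3 + 13*x**2 - 6*x + 9 and u'(x)^2 = 9*x**4 - 24*x**3 + 22*x**2 - 8*x + 1.
Integrate each monomial from 0 to 5 using ∫_0^5 c·x^n dx = c·5^(n+1)/(n+1):
  ∫_0^5 u(x)^2 dx = ∫_0^5 (x^6 - 4*x^5 + 6*x^4 - 10*x^3 + 13*x^2 - 6*x + 9) dx. Term by term:
    ∫_0^5 x^6 dx = 78125/7;  ∫_0^5 -4*x^5 dx = -31250/3;  ∫_0^5 6*x^4 dx = 3750;
    ∫_0^5 -10*x^3 dx = -3125/2;  ∫_0^5 13*x^2 dx = 1625/3;  ∫_0^5 -6*x dx = -75;
    ∫_0^5 9 dx = 45.
  Sum: 78125/7 − 31250/3 + 3750 − 3125/2 + 1625/3 − 75 + 45 = 48205/14.
  ∫_0^5 u'(x)^2 dx = ∫_0^5 (9*x^4 - 24*x^3 + 22*x^2 - 8*x + 1) dx. Term by term:
    ∫_0^5 9*x^4 dx = 5625;  ∫_0^5 -24*x^3 dx = -3750;  ∫_0^5 22*x^2 dx = 2750/3;
    ∫_0^5 -8*x dx = -100;  ∫_0^5 1 dx = 5.
  Sum: 5625 − 3750 + 2750/3 − 100 + 5 = 8090/3.
Adding: ||u||_{H^1}^2 = 48205/14 + 8090/3 = 257875/42.


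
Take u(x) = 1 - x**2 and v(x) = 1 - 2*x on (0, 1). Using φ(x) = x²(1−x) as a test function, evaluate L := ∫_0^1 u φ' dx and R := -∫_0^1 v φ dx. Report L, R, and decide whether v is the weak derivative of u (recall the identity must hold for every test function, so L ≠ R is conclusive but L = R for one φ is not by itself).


LHS = 1/10, RHS = 1/60. No, v is not the weak derivative of u.

u(x) = 1 - x**2, classical derivative u'(x) = -2*x.
φ(x) = x²(1−x), so φ'(x) = x*(2 - 3*x).
Note φ(0) = φ(1) = 0, so the boundary term u·φ vanishes.
LHS = ∫_0^1 u(x) φ'(x) dx = ∫_0^1 (3*x^4 - 2*x^3 - 3*x^2 + 2*x) dx. Term by term:
  ∫_0^1 3*x^4 dx = 3/5;  ∫_0^1 -2*x^3 dx = -1/2;  ∫_0^1 -3*x^2 dx = -1;
  ∫_0^1 2*x dx = 1.
Sum: 3/5 − 1/2 − 1 + 1 = 1/10.
So LHS = 1/10.
∫_0^1 v(x) φ(x) dx = ∫_0^1 (2*x^4 - 3*x^3 + x^2) dx. Term by term:
  ∫_0^1 2*x^4 dx = 2/5;  ∫_0^1 -3*x^3 dx = -3/4;  ∫_0^1 x^2 dx = 1/3.
Sum: 2/5 − 3/4 + 1/3 = -1/60.
So RHS = -∫_0^1 v(x) φ(x) dx = 1/60.
LHS − RHS = 1/12 ≠ 0, so the identity fails.
(For a valid weak derivative the identity must hold for EVERY test function, in particular this one. The failure shows v is NOT the weak derivative of u.)
Correct weak derivative would be u'(x) = -2*x.


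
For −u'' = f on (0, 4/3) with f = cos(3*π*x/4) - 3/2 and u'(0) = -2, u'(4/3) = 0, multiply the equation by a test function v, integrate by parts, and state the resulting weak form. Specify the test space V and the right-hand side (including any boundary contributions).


V = H^1(0, 4/3) (v unrestricted at boundary; u is determined up to an additive constant); weak form: ∫_0^4/3 u'v' dx = ∫_0^4/3 (cos(3*π*x/4) - 3/2) v dx + 2·v(0) for all v ∈ V.

Multiply both sides by a test function v and integrate from 0 to 4/3:
  ∫_0^4/3 −u''(x) v(x) dx = ∫_0^4/3 f(x) v(x) dx.
Integrate the LHS by parts once:
  ∫_0^4/3 −u'' v dx = −[u'(x) v(x)]_0^4/3 + ∫_0^4/3 u'(x) v'(x) dx.
Thus ∫_0^4/3 u'(x) v'(x) dx = ∫_0^4/3 f(x) v(x) dx + [u'(x) v(x)]_0^4/3.
Choose V so that boundary terms are either known or forced to vanish.
u has inhomogeneous Neumann u'(0) = -2, u'(4/3) = 0. [u' v]_0^4/3 = (0)·v(4/3) − (-2)·v(0) = 2·v(0). Take V = H^1(0, 4/3); boundary term becomes part of RHS.
Weak formulation: find u (satisfying any essential BC) such that ∫_0^4/3 u'(x) v'(x) dx = ∫_0^4/3 f v dx + 2·v(0) for all v ∈ V (Neumann data are natural BCs: they enter the RHS as boundary terms).
Substituting f(x) = cos(3*π*x/4) - 3/2, the right-hand side is ∫_0^4/3 (cos(3*π*x/4) - 3/2) v dx + 2·v(0).
Compatibility check (pure Neumann): taking v ≡ 1 ∈ V gives 0 = ∫_0^4/3 f dx + (0) − (-2), i.e. ∫_0^4/3 f dx must equal u'(0) − u'(4/3) = -2. Indeed ∫_0^4/3 (cos(3*π*x/4) - 3/2) dx = -2, so the data are compatible. The solution is then unique only up to an additive constant (fix it e.g. by requiring ∫_0^4/3 u dx = 0).
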